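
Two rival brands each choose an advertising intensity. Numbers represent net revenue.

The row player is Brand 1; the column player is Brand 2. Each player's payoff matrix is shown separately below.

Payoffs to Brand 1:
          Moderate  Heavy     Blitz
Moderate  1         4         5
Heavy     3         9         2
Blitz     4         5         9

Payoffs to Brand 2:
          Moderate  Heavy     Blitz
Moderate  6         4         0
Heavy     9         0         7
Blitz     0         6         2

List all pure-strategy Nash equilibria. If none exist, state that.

(Moderate, Moderate): Brand 1 can switch to Heavy (1 → 3). Not NE.
(Moderate, Heavy): Brand 1 can switch to Heavy (4 → 9). Not NE.
(Moderate, Blitz): Brand 1 can switch to Blitz (5 → 9). Not NE.
(Heavy, Moderate): Brand 1 can switch to Blitz (3 → 4). Not NE.
(Heavy, Heavy): Brand 2 can switch to Moderate (0 → 9). Not NE.
(Heavy, Blitz): Brand 1 can switch to Moderate (2 → 5). Not NE.
(Blitz, Moderate): Brand 2 can switch to Heavy (0 → 6). Not NE.
(Blitz, Heavy): Brand 1 can switch to Heavy (5 → 9). Not NE.
(The remaining 1 profile has a profitable deviation by the same check.)

none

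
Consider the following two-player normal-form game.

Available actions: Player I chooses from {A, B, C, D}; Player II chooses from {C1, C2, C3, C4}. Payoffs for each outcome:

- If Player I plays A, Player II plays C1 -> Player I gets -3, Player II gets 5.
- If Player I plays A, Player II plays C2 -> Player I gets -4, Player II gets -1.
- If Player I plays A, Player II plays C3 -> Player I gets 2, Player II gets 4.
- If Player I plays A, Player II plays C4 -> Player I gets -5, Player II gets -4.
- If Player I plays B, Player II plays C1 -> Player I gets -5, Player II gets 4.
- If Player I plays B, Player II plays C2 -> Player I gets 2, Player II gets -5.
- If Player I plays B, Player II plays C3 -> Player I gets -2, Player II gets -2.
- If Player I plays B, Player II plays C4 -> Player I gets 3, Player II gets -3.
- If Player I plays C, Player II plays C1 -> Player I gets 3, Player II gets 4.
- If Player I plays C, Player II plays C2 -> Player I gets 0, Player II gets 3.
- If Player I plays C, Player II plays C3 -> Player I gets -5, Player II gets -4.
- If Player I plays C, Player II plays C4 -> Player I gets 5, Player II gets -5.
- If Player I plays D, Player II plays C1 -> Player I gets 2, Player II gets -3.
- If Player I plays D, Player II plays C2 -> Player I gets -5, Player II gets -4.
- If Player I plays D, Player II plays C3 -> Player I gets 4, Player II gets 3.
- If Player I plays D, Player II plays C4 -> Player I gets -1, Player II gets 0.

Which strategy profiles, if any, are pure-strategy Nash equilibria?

(C, C1), (D, C3)

Player I against C1: payoffs -3, -5, 3, 2 → best response C.
Player I against C2: payoffs -4, 2, 0, -5 → best response B.
Player I against C3: payoffs 2, -2, -5, 4 → best response D.
Player I against C4: payoffs -5, 3, 5, -1 → best response C.
Player II against A: payoffs 5, -1, 4, -4 → best response C1.
Player II against B: payoffs 4, -5, -2, -3 → best response C1.
Player II against C: payoffs 4, 3, -4, -5 → best response C1.
Player II against D: payoffs -3, -4, 3, 0 → best response C3.
Mutual best responses: (C, C1); (D, C3).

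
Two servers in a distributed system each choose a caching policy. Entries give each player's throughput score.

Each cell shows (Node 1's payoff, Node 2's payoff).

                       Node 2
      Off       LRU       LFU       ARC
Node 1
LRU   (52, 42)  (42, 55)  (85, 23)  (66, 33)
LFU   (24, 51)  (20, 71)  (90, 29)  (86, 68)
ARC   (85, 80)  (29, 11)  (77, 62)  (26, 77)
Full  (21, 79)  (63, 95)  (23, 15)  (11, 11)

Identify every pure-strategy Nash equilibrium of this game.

Pure-strategy Nash equilibria: (ARC, Off), (Full, LRU)

Mark each player's best response to every combination of opponents' strategies; a profile where every player is best-responding is a pure Nash equilibrium.
Node 1 against Off: payoffs 52, 24, 85, 21 → best response ARC.
Node 1 against LRU: payoffs 42, 20, 29, 63 → best response Full.
Node 1 against LFU: payoffs 85, 90, 77, 23 → best response LFU.
Node 1 against ARC: payoffs 66, 86, 26, 11 → best response LFU.
Node 2 against LRU: payoffs 42, 55, 23, 33 → best response LRU.
Node 2 against LFU: payoffs 51, 71, 29, 68 → best response LRU.
Node 2 against ARC: payoffs 80, 11, 62, 77 → best response Off.
Node 2 against Full: payoffs 79, 95, 15, 11 → best response LRU.
Mutual best responses: (ARC, Off); (Full, LRU).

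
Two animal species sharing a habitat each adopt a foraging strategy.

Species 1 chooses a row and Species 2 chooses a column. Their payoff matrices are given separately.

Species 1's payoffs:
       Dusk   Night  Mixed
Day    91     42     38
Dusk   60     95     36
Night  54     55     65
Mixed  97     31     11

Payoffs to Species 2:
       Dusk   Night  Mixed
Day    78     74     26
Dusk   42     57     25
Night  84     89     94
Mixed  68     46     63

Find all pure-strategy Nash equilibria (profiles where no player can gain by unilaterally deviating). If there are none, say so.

The pure Nash equilibria are (Dusk, Night), (Night, Mixed), (Mixed, Dusk).

(Day, Dusk): Species 1 can switch to Mixed (91 → 97). Not NE.
(Day, Night): Species 1 can switch to Dusk (42 → 95). Not NE.
(Day, Mixed): Species 1 can switch to Night (38 → 65). Not NE.
(Dusk, Dusk): Species 1 can switch to Day (60 → 91). Not NE.
(Dusk, Night): Species 1 gets 95, best alternative 55; Species 2 gets 57, best alternative 42. No profitable deviation — NE.
(Dusk, Mixed): Species 1 can switch to Day (36 → 38). Not NE.
(Night, Dusk): Species 1 can switch to Day (54 → 91). Not NE.
(Night, Night): Species 1 can switch to Dusk (55 → 95). Not NE.
(Night, Mixed): Species 1 gets 65, best alternative 38; Species 2 gets 94, best alternative 89. No profitable deviation — NE.
(Mixed, Dusk): Species 1 gets 97, best alternative 91; Species 2 gets 68, best alternative 63. No profitable deviation — NE.
(Mixed, Night): Species 1 can switch to Day (31 → 42). Not NE.
(The remaining 1 profile has a profitable deviation by the same check.)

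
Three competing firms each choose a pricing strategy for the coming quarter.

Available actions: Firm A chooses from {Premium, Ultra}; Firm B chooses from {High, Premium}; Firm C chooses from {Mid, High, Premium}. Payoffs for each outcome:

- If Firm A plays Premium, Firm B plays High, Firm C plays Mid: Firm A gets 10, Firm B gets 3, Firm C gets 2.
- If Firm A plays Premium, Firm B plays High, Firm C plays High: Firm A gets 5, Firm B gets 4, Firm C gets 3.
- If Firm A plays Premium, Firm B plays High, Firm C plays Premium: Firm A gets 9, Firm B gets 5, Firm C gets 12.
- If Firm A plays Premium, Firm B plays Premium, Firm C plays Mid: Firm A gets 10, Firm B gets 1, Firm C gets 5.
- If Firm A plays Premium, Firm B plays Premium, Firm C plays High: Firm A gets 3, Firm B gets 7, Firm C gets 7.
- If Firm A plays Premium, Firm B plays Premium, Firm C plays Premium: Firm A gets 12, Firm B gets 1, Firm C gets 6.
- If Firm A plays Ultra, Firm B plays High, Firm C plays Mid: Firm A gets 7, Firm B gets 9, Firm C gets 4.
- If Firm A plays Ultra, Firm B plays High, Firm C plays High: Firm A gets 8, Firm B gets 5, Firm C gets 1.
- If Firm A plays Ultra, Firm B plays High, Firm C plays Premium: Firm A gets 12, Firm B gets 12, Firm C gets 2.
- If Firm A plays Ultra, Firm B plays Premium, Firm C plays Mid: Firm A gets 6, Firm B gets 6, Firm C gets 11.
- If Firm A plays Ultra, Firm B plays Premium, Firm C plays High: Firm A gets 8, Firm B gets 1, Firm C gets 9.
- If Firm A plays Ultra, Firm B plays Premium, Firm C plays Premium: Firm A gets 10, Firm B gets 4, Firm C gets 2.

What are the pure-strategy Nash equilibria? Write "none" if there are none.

This game has no pure Nash equilibrium.

For each strategy profile, look for a profitable unilateral deviation.
(Premium, High, Mid): Firm C can switch to High (2 → 3). Not NE.
(Premium, High, High): Firm A can switch to Ultra (5 → 8). Not NE.
(Premium, High, Premium): Firm A can switch to Ultra (9 → 12). Not NE.
(Premium, Premium, Mid): Firm B can switch to High (1 → 3). Not NE.
(Premium, Premium, High): Firm A can switch to Ultra (3 → 8). Not NE.
(Premium, Premium, Premium): Firm B can switch to High (1 → 5). Not NE.
(Ultra, High, Mid): Firm A can switch to Premium (7 → 10). Not NE.
(Ultra, High, High): Firm C can switch to Mid (1 → 4). Not NE.
(Ultra, High, Premium): Firm C can switch to Mid (2 → 4). Not NE.
(Ultra, Premium, Mid): Firm A can switch to Premium (6 → 10). Not NE.
(Ultra, Premium, High): Firm B can switch to High (1 → 5). Not NE.
(Ultra, Premium, Premium): Firm A can switch to Premium (10 → 12). Not NE.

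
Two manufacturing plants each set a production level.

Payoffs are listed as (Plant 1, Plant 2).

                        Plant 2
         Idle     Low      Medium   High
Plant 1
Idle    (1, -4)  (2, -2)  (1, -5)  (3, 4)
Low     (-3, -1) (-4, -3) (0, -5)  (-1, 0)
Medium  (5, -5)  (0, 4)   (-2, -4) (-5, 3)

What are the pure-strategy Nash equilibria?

Pure NE: (Idle, High)

Plant 1 against Idle: payoffs 1, -3, 5 → best response Medium.
Plant 1 against Low: payoffs 2, -4, 0 → best response Idle.
Plant 1 against Medium: payoffs 1, 0, -2 → best response Idle.
Plant 1 against High: payoffs 3, -1, -5 → best response Idle.
Plant 2 against Idle: payoffs -4, -2, -5, 4 → best response High.
Plant 2 against Low: payoffs -1, -3, -5, 0 → best response High.
Plant 2 against Medium: payoffs -5, 4, -4, 3 → best response Low.
Mutual best responses: (Idle, High).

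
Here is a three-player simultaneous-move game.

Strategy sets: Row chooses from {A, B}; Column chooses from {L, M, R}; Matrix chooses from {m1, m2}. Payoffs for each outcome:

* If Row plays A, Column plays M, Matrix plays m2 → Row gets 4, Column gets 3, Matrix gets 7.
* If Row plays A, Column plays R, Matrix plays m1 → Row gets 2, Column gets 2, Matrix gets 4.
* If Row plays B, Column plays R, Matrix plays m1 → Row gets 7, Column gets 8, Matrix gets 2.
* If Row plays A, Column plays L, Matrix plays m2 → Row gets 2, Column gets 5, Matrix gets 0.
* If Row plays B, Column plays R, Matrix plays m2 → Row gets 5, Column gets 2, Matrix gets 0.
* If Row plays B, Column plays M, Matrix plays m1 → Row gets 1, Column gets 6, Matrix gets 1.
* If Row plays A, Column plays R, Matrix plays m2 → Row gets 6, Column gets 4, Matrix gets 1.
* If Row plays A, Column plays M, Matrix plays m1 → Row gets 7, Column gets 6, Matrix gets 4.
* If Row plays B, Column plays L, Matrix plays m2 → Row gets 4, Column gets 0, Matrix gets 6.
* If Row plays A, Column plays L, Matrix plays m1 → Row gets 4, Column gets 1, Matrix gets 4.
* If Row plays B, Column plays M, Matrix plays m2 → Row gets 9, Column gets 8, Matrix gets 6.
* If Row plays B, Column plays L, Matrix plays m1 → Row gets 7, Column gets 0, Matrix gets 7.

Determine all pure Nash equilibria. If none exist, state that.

Row against (L, m1): payoffs 4, 7 → best response B.
Row against (L, m2): payoffs 2, 4 → best response B.
Row against (M, m1): payoffs 7, 1 → best response A.
Row against (M, m2): payoffs 4, 9 → best response B.
Row against (R, m1): payoffs 2, 7 → best response B.
Row against (R, m2): payoffs 6, 5 → best response A.
Column against (A, m1): payoffs 1, 6, 2 → best response M.
Column against (A, m2): payoffs 5, 3, 4 → best response L.
Column against (B, m1): payoffs 0, 6, 8 → best response R.
Column against (B, m2): payoffs 0, 8, 2 → best response M.
Matrix against (A, L): payoffs 4, 0 → best response m1.
Matrix against (A, M): payoffs 4, 7 → best response m2.
Matrix against (A, R): payoffs 4, 1 → best response m1.
Matrix against (B, L): payoffs 7, 6 → best response m1.
Matrix against (B, M): payoffs 1, 6 → best response m2.
Matrix against (B, R): payoffs 2, 0 → best response m1.
Mutual best responses: (B, M, m2); (B, R, m1).

The pure Nash equilibria are (B, M, m2); (B, R, m1).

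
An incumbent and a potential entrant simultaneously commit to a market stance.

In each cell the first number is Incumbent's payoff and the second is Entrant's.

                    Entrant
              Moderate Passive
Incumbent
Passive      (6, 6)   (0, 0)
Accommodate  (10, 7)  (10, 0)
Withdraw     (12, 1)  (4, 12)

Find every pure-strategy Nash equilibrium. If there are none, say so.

This game has no pure Nash equilibrium.

Check each profile: it is a Nash equilibrium iff no player can strictly gain by switching unilaterally.
(Passive, Moderate): Incumbent can switch to Accommodate (6 → 10). Not NE.
(Passive, Passive): Incumbent can switch to Accommodate (0 → 10). Not NE.
(Accommodate, Moderate): Incumbent can switch to Withdraw (10 → 12). Not NE.
(Accommodate, Passive): Entrant can switch to Moderate (0 → 7). Not NE.
(Withdraw, Moderate): Entrant can switch to Passive (1 → 12). Not NE.
(Withdraw, Passive): Incumbent can switch to Accommodate (4 → 10). Not NE.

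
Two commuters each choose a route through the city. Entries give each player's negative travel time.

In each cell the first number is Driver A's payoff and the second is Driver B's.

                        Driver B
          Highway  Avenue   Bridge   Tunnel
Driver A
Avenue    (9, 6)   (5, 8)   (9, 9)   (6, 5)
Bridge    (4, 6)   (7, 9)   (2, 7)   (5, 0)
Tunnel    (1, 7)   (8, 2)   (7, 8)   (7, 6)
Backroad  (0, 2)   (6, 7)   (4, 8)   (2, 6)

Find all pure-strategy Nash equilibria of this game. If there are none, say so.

Pure NE: (Avenue, Bridge)

For each strategy profile, look for a profitable unilateral deviation.
(Avenue, Highway): Driver B can switch to Avenue (6 → 8). Not NE.
(Avenue, Avenue): Driver A can switch to Bridge (5 → 7). Not NE.
(Avenue, Bridge): Driver A gets 9, best alternative 7; Driver B gets 9, best alternative 8. No profitable deviation — NE.
(Avenue, Tunnel): Driver A can switch to Tunnel (6 → 7). Not NE.
(Bridge, Highway): Driver A can switch to Avenue (4 → 9). Not NE.
(Bridge, Avenue): Driver A can switch to Tunnel (7 → 8). Not NE.
(Bridge, Bridge): Driver A can switch to Avenue (2 → 9). Not NE.
(Bridge, Tunnel): Driver A can switch to Avenue (5 → 6). Not NE.
(Tunnel, Highway): Driver A can switch to Avenue (1 → 9). Not NE.
(The remaining 7 profiles each have a profitable deviation by the same check.)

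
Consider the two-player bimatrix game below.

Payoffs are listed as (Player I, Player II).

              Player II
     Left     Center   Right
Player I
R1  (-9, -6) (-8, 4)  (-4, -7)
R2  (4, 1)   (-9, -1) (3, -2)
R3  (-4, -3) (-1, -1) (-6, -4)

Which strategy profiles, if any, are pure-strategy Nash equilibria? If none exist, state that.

Check each profile: it is a Nash equilibrium iff no player can strictly gain by switching unilaterally.
(R1, Left): Player I can switch to R2 (-9 → 4). Not NE.
(R1, Center): Player I can switch to R3 (-8 → -1). Not NE.
(R1, Right): Player I can switch to R2 (-4 → 3). Not NE.
(R2, Left): Player I gets 4, best alternative -4; Player II gets 1, best alternative -1. No profitable deviation — NE.
(R2, Center): Player I can switch to R1 (-9 → -8). Not NE.
(R2, Right): Player II can switch to Left (-2 → 1). Not NE.
(R3, Left): Player I can switch to R2 (-4 → 4). Not NE.
(R3, Center): Player I gets -1, best alternative -8; Player II gets -1, best alternative -3. No profitable deviation — NE.
(The remaining 1 profile has a profitable deviation by the same check.)

(R2, Left) and (R3, Center)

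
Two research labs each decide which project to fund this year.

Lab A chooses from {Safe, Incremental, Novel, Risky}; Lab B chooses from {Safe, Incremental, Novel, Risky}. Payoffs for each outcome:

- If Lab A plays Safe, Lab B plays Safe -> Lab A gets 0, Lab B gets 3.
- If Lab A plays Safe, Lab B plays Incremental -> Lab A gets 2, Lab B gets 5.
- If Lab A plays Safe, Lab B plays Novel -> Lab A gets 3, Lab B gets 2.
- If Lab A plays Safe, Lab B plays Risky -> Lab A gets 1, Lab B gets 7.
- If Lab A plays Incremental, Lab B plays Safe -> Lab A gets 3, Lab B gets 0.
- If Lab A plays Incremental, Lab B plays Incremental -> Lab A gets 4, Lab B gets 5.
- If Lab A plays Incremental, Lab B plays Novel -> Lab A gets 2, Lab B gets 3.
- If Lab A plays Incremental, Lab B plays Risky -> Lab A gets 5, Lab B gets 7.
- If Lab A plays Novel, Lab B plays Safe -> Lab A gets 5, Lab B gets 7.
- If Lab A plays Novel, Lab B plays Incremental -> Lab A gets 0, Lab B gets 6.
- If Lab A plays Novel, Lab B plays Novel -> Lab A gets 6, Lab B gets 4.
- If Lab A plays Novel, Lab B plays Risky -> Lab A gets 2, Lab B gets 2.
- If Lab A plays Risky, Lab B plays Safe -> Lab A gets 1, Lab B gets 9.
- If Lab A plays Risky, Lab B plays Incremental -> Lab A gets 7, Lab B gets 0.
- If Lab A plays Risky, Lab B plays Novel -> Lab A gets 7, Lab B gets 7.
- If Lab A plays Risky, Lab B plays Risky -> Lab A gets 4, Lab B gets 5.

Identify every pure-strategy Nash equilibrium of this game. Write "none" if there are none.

Lab A against Safe: payoffs 0, 3, 5, 1 → best response Novel.
Lab A against Incremental: payoffs 2, 4, 0, 7 → best response Risky.
Lab A against Novel: payoffs 3, 2, 6, 7 → best response Risky.
Lab A against Risky: payoffs 1, 5, 2, 4 → best response Incremental.
Lab B against Safe: payoffs 3, 5, 2, 7 → best response Risky.
Lab B against Incremental: payoffs 0, 5, 3, 7 → best response Risky.
Lab B against Novel: payoffs 7, 6, 4, 2 → best response Safe.
Lab B against Risky: payoffs 9, 0, 7, 5 → best response Safe.
Mutual best responses: (Incremental, Risky); (Novel, Safe).

The pure Nash equilibria are (Incremental, Risky), (Novel, Safe).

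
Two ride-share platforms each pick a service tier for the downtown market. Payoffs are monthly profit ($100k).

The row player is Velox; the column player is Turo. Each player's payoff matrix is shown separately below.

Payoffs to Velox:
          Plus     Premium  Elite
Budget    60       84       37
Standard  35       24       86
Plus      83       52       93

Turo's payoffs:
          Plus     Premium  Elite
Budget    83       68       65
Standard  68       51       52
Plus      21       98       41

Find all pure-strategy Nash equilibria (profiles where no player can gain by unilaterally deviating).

(Budget, Plus): Velox can switch to Plus (60 → 83). Not NE.
(Budget, Premium): Turo can switch to Plus (68 → 83). Not NE.
(Budget, Elite): Velox can switch to Standard (37 → 86). Not NE.
(Standard, Plus): Velox can switch to Budget (35 → 60). Not NE.
(Standard, Premium): Velox can switch to Budget (24 → 84). Not NE.
(Standard, Elite): Velox can switch to Plus (86 → 93). Not NE.
(Plus, Plus): Turo can switch to Premium (21 → 98). Not NE.
(Plus, Premium): Velox can switch to Budget (52 → 84). Not NE.
(The remaining 1 profile has a profitable deviation by the same check.)

There is no pure-strategy Nash equilibrium.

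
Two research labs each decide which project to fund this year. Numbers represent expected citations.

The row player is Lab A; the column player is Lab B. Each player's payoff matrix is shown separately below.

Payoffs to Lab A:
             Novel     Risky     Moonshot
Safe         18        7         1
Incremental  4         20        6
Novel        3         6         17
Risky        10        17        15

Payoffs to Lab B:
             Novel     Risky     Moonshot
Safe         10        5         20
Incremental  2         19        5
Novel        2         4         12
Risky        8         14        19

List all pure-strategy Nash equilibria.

Lab A against Novel: payoffs 18, 4, 3, 10 → best response Safe.
Lab A against Risky: payoffs 7, 20, 6, 17 → best response Incremental.
Lab A against Moonshot: payoffs 1, 6, 17, 15 → best response Novel.
Lab B against Safe: payoffs 10, 5, 20 → best response Moonshot.
Lab B against Incremental: payoffs 2, 19, 5 → best response Risky.
Lab B against Novel: payoffs 2, 4, 12 → best response Moonshot.
Lab B against Risky: payoffs 8, 14, 19 → best response Moonshot.
Mutual best responses: (Incremental, Risky); (Novel, Moonshot).

(Incremental, Risky), (Novel, Moonshot)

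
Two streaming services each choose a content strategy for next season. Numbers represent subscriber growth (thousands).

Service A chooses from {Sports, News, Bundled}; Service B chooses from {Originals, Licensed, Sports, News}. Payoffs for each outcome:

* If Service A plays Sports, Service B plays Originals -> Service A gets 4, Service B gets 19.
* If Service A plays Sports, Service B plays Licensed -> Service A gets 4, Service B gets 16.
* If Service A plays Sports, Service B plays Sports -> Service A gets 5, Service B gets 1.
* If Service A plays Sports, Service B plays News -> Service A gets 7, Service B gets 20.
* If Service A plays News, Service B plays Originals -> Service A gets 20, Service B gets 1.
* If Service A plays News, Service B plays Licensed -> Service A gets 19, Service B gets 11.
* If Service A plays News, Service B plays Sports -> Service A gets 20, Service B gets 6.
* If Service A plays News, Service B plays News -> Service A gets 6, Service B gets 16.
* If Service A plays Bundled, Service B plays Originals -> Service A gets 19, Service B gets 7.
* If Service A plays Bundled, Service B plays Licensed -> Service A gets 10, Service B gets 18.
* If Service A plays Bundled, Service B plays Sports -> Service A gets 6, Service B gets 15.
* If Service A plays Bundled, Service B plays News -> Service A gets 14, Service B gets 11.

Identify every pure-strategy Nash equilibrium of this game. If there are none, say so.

(Sports, Originals): Service A can switch to News (4 → 20). Not NE.
(Sports, Licensed): Service A can switch to News (4 → 19). Not NE.
(Sports, Sports): Service A can switch to News (5 → 20). Not NE.
(Sports, News): Service A can switch to Bundled (7 → 14). Not NE.
(News, Originals): Service B can switch to Licensed (1 → 11). Not NE.
(News, Licensed): Service B can switch to News (11 → 16). Not NE.
(News, Sports): Service B can switch to Licensed (6 → 11). Not NE.
(News, News): Service A can switch to Sports (6 → 7). Not NE.
(Bundled, Originals): Service A can switch to News (19 → 20). Not NE.
(Bundled, Licensed): Service A can switch to News (10 → 19). Not NE.
(Bundled, Sports): Service A can switch to News (6 → 20). Not NE.
(Bundled, News): Service B can switch to Licensed (11 → 18). Not NE.

none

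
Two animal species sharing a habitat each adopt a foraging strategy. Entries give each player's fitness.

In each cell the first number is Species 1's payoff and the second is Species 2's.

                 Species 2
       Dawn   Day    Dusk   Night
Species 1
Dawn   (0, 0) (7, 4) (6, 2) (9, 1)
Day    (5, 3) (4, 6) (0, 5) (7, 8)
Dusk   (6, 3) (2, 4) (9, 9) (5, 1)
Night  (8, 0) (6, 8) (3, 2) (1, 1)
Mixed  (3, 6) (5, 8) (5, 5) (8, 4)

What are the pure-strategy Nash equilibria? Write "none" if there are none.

(Dawn, Dawn): Species 1 can switch to Day (0 → 5). Not NE.
(Dawn, Day): Species 1 gets 7, best alternative 6; Species 2 gets 4, best alternative 2. No profitable deviation — NE.
(Dawn, Dusk): Species 1 can switch to Dusk (6 → 9). Not NE.
(Dawn, Night): Species 2 can switch to Day (1 → 4). Not NE.
(Day, Dawn): Species 1 can switch to Dusk (5 → 6). Not NE.
(Day, Day): Species 1 can switch to Dawn (4 → 7). Not NE.
(Day, Dusk): Species 1 can switch to Dawn (0 → 6). Not NE.
(Day, Night): Species 1 can switch to Dawn (7 → 9). Not NE.
(Dusk, Dawn): Species 1 can switch to Night (6 → 8). Not NE.
(Dusk, Dusk): Species 1 gets 9, best alternative 6; Species 2 gets 9, best alternative 4. No profitable deviation — NE.
(The remaining 10 profiles each have a profitable deviation by the same check.)

Pure-strategy Nash equilibria: (Dawn, Day); (Dusk, Dusk)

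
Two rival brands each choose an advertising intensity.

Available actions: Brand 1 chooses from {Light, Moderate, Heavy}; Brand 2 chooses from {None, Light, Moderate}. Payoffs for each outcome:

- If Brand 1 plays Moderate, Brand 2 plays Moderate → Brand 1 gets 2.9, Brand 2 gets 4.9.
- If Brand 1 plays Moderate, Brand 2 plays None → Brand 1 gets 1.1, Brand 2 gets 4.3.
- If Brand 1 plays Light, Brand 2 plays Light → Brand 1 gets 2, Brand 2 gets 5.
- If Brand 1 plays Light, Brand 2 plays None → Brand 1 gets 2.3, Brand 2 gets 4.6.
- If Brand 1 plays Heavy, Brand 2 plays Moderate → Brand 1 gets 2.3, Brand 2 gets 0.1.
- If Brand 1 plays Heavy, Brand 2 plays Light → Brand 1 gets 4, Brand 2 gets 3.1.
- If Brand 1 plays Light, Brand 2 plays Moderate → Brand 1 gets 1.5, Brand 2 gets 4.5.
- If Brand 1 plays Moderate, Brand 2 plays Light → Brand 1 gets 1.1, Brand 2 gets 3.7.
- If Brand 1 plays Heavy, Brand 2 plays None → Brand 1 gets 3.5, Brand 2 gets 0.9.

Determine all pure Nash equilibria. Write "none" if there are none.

Brand 1 against None: payoffs 2.3, 1.1, 3.5 → best response Heavy.
Brand 1 against Light: payoffs 2, 1.1, 4 → best response Heavy.
Brand 1 against Moderate: payoffs 1.5, 2.9, 2.3 → best response Moderate.
Brand 2 against Light: payoffs 4.6, 5, 4.5 → best response Light.
Brand 2 against Moderate: payoffs 4.3, 3.7, 4.9 → best response Moderate.
Brand 2 against Heavy: payoffs 0.9, 3.1, 0.1 → best response Light.
Mutual best responses: (Moderate, Moderate); (Heavy, Light).

(Moderate, Moderate), (Heavy, Light)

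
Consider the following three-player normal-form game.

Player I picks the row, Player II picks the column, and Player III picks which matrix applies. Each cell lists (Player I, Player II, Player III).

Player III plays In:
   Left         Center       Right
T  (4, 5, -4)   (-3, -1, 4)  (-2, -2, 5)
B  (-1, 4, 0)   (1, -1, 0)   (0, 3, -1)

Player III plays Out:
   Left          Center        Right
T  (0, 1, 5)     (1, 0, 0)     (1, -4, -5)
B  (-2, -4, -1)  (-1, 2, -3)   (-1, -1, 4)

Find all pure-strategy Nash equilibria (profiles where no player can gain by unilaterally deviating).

(T, Left, In): Player III can switch to Out (-4 → 5). Not NE.
(T, Left, Out): Player I gets 0, best alternative -2; Player II gets 1, best alternative 0; Player III gets 5, best alternative -4. No profitable deviation — NE.
(T, Center, In): Player I can switch to B (-3 → 1). Not NE.
(T, Center, Out): Player II can switch to Left (0 → 1). Not NE.
(T, Right, In): Player I can switch to B (-2 → 0). Not NE.
(T, Right, Out): Player II can switch to Left (-4 → 1). Not NE.
(B, Left, In): Player I can switch to T (-1 → 4). Not NE.
(The remaining 5 profiles each have a profitable deviation by the same check.)

Pure NE: (T, Left, Out)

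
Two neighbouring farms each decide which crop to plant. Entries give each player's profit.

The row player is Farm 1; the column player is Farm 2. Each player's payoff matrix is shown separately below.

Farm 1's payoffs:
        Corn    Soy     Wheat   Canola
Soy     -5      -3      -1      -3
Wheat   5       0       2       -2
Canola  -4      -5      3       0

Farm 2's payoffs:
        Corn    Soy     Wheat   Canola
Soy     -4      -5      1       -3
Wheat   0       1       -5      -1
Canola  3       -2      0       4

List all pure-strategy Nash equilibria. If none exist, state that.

(Soy, Corn): Farm 1 can switch to Wheat (-5 → 5). Not NE.
(Soy, Soy): Farm 1 can switch to Wheat (-3 → 0). Not NE.
(Soy, Wheat): Farm 1 can switch to Wheat (-1 → 2). Not NE.
(Soy, Canola): Farm 1 can switch to Wheat (-3 → -2). Not NE.
(Wheat, Corn): Farm 2 can switch to Soy (0 → 1). Not NE.
(Wheat, Soy): Farm 1 gets 0, best alternative -3; Farm 2 gets 1, best alternative 0. No profitable deviation — NE.
(Wheat, Wheat): Farm 1 can switch to Canola (2 → 3). Not NE.
(Wheat, Canola): Farm 1 can switch to Canola (-2 → 0). Not NE.
(Canola, Corn): Farm 1 can switch to Wheat (-4 → 5). Not NE.
(Canola, Soy): Farm 1 can switch to Soy (-5 → -3). Not NE.
(Canola, Wheat): Farm 2 can switch to Corn (0 → 3). Not NE.
(Canola, Canola): Farm 1 gets 0, best alternative -2; Farm 2 gets 4, best alternative 3. No profitable deviation — NE.

The pure Nash equilibria are (Wheat, Soy) and (Canola, Canola).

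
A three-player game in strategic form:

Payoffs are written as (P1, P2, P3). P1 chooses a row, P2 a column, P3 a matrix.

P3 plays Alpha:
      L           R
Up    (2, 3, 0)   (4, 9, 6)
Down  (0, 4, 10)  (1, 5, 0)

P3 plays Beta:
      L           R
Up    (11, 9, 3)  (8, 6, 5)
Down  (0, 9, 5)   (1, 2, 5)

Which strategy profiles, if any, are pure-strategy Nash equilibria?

(Up, L, Alpha): P2 can switch to R (3 → 9). Not NE.
(Up, L, Beta): P1 gets 11, best alternative 0; P2 gets 9, best alternative 6; P3 gets 3, best alternative 0. No profitable deviation — NE.
(Up, R, Alpha): P1 gets 4, best alternative 1; P2 gets 9, best alternative 3; P3 gets 6, best alternative 5. No profitable deviation — NE.
(Up, R, Beta): P2 can switch to L (6 → 9). Not NE.
(Down, L, Alpha): P1 can switch to Up (0 → 2). Not NE.
(Down, L, Beta): P1 can switch to Up (0 → 11). Not NE.
(Down, R, Alpha): P1 can switch to Up (1 → 4). Not NE.
(Down, R, Beta): P1 can switch to Up (1 → 8). Not NE.

The pure Nash equilibria are (Up, L, Beta) and (Up, R, Alpha).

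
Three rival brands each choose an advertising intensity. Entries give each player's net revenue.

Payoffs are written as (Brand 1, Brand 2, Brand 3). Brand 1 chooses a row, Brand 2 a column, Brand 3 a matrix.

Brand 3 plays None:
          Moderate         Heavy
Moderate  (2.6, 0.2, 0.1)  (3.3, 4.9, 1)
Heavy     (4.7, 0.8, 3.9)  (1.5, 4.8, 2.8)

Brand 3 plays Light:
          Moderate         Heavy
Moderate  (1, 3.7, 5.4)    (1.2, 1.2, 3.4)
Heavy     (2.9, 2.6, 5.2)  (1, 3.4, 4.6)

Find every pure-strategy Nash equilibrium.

This game has no pure Nash equilibrium.

Brand 1 against (Moderate, None): payoffs 2.6, 4.7 → best response Heavy.
Brand 1 against (Moderate, Light): payoffs 1, 2.9 → best response Heavy.
Brand 1 against (Heavy, None): payoffs 3.3, 1.5 → best response Moderate.
Brand 1 against (Heavy, Light): payoffs 1.2, 1 → best response Moderate.
Brand 2 against (Moderate, None): payoffs 0.2, 4.9 → best response Heavy.
Brand 2 against (Moderate, Light): payoffs 3.7, 1.2 → best response Moderate.
Brand 2 against (Heavy, None): payoffs 0.8, 4.8 → best response Heavy.
Brand 2 against (Heavy, Light): payoffs 2.6, 3.4 → best response Heavy.
Brand 3 against (Moderate, Moderate): payoffs 0.1, 5.4 → best response Light.
Brand 3 against (Moderate, Heavy): payoffs 1, 3.4 → best response Light.
Brand 3 against (Heavy, Moderate): payoffs 3.9, 5.2 → best response Light.
Brand 3 against (Heavy, Heavy): payoffs 2.8, 4.6 → best response Light.
No profile is a mutual best response for all players.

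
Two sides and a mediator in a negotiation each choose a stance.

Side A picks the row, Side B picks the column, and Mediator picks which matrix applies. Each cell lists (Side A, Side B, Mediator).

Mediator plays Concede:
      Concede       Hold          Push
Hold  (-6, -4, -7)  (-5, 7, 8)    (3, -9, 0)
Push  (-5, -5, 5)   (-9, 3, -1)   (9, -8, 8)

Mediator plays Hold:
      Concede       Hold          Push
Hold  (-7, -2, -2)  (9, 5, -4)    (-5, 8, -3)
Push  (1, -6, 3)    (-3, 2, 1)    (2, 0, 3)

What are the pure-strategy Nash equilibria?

Side A against (Concede, Concede): payoffs -6, -5 → best response Push.
Side A against (Concede, Hold): payoffs -7, 1 → best response Push.
Side A against (Hold, Concede): payoffs -5, -9 → best response Hold.
Side A against (Hold, Hold): payoffs 9, -3 → best response Hold.
Side A against (Push, Concede): payoffs 3, 9 → best response Push.
Side A against (Push, Hold): payoffs -5, 2 → best response Push.
Side B against (Hold, Concede): payoffs -4, 7, -9 → best response Hold.
Side B against (Hold, Hold): payoffs -2, 5, 8 → best response Push.
Side B against (Push, Concede): payoffs -5, 3, -8 → best response Hold.
Side B against (Push, Hold): payoffs -6, 2, 0 → best response Hold.
Mediator against (Hold, Concede): payoffs -7, -2 → best response Hold.
Mediator against (Hold, Hold): payoffs 8, -4 → best response Concede.
Mediator against (Hold, Push): payoffs 0, -3 → best response Concede.
Mediator against (Push, Concede): payoffs 5, 3 → best response Concede.
Mediator against (Push, Hold): payoffs -1, 1 → best response Hold.
Mediator against (Push, Push): payoffs 8, 3 → best response Concede.
Mutual best responses: (Hold, Hold, Concede).

Pure NE: (Hold, Hold, Concede)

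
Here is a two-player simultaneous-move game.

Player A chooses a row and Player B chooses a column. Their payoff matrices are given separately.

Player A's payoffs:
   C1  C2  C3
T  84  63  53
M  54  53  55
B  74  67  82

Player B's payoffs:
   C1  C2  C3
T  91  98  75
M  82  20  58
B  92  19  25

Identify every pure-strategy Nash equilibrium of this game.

Player A against C1: payoffs 84, 54, 74 → best response T.
Player A against C2: payoffs 63, 53, 67 → best response B.
Player A against C3: payoffs 53, 55, 82 → best response B.
Player B against T: payoffs 91, 98, 75 → best response C2.
Player B against M: payoffs 82, 20, 58 → best response C1.
Player B against B: payoffs 92, 19, 25 → best response C1.
No profile is a mutual best response for all players.

none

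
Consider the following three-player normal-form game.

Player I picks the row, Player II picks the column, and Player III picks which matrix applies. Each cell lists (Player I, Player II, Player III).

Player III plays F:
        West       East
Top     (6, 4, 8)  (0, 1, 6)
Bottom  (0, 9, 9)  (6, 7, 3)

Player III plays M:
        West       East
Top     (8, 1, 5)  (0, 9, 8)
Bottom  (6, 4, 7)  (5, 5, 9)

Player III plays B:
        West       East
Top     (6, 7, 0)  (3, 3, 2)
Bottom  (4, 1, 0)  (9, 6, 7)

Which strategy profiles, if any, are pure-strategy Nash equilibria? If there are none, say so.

Pure-strategy Nash equilibria: (Top, West, F); (Bottom, East, M)

Player I against (West, F): payoffs 6, 0 → best response Top.
Player I against (West, M): payoffs 8, 6 → best response Top.
Player I against (West, B): payoffs 6, 4 → best response Top.
Player I against (East, F): payoffs 0, 6 → best response Bottom.
Player I against (East, M): payoffs 0, 5 → best response Bottom.
Player I against (East, B): payoffs 3, 9 → best response Bottom.
Player II against (Top, F): payoffs 4, 1 → best response West.
Player II against (Top, M): payoffs 1, 9 → best response East.
Player II against (Top, B): payoffs 7, 3 → best response West.
Player II against (Bottom, F): payoffs 9, 7 → best response West.
Player II against (Bottom, M): payoffs 4, 5 → best response East.
Player II against (Bottom, B): payoffs 1, 6 → best response East.
Player III against (Top, West): payoffs 8, 5, 0 → best response F.
Player III against (Top, East): payoffs 6, 8, 2 → best response M.
Player III against (Bottom, West): payoffs 9, 7, 0 → best response F.
Player III against (Bottom, East): payoffs 3, 9, 7 → best response M.
Mutual best responses: (Top, West, F); (Bottom, East, M).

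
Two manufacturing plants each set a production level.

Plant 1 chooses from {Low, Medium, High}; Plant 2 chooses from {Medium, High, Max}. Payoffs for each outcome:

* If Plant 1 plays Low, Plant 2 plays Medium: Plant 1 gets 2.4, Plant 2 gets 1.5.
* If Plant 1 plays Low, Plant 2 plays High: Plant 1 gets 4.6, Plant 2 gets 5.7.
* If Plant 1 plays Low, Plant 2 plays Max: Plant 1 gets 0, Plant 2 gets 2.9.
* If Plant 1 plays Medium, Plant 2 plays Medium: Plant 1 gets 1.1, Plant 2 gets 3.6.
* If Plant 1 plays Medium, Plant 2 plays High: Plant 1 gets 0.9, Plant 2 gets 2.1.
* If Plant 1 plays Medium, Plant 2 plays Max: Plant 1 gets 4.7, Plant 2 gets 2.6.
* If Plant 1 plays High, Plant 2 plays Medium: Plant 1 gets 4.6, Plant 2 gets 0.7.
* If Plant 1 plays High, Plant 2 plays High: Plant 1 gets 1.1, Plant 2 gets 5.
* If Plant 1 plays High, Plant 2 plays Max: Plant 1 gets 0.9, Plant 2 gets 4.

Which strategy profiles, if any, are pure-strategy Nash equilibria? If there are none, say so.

(Low, Medium): Plant 1 can switch to High (2.4 → 4.6). Not NE.
(Low, High): Plant 1 gets 4.6, best alternative 1.1; Plant 2 gets 5.7, best alternative 2.9. No profitable deviation — NE.
(Low, Max): Plant 1 can switch to Medium (0 → 4.7). Not NE.
(Medium, Medium): Plant 1 can switch to Low (1.1 → 2.4). Not NE.
(Medium, High): Plant 1 can switch to Low (0.9 → 4.6). Not NE.
(Medium, Max): Plant 2 can switch to Medium (2.6 → 3.6). Not NE.
(High, Medium): Plant 2 can switch to High (0.7 → 5). Not NE.
(High, High): Plant 1 can switch to Low (1.1 → 4.6). Not NE.
(High, Max): Plant 1 can switch to Medium (0.9 → 4.7). Not NE.

Pure NE: (Low, High)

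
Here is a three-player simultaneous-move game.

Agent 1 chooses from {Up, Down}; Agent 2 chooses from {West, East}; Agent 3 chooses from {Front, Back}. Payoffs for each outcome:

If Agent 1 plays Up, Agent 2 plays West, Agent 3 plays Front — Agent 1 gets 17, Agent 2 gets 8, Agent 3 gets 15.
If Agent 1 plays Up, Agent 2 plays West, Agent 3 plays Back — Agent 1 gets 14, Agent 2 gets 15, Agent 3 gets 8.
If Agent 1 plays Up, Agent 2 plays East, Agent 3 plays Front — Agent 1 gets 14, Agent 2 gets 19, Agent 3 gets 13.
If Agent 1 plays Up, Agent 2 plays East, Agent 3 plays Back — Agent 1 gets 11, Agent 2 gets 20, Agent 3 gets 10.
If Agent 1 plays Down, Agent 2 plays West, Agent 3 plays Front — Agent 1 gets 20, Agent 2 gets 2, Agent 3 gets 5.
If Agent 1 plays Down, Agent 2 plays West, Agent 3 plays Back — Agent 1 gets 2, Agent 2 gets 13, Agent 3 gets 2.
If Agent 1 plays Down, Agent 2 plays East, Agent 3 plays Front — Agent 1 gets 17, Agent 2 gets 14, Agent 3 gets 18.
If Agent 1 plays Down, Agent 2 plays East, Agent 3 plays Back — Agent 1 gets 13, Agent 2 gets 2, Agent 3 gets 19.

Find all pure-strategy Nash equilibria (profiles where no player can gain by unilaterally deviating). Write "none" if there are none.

This game has no pure Nash equilibrium.

Mark each player's best response to every combination of opponents' strategies; a profile where every player is best-responding is a pure Nash equilibrium.
Agent 1 against (West, Front): payoffs 17, 20 → best response Down.
Agent 1 against (West, Back): payoffs 14, 2 → best response Up.
Agent 1 against (East, Front): payoffs 14, 17 → best response Down.
Agent 1 against (East, Back): payoffs 11, 13 → best response Down.
Agent 2 against (Up, Front): payoffs 8, 19 → best response East.
Agent 2 against (Up, Back): payoffs 15, 20 → best response East.
Agent 2 against (Down, Front): payoffs 2, 14 → best response East.
Agent 2 against (Down, Back): payoffs 13, 2 → best response West.
Agent 3 against (Up, West): payoffs 15, 8 → best response Front.
Agent 3 against (Up, East): payoffs 13, 10 → best response Front.
Agent 3 against (Down, West): payoffs 5, 2 → best response Front.
Agent 3 against (Down, East): payoffs 18, 19 → best response Back.
No profile is a mutual best response for all players.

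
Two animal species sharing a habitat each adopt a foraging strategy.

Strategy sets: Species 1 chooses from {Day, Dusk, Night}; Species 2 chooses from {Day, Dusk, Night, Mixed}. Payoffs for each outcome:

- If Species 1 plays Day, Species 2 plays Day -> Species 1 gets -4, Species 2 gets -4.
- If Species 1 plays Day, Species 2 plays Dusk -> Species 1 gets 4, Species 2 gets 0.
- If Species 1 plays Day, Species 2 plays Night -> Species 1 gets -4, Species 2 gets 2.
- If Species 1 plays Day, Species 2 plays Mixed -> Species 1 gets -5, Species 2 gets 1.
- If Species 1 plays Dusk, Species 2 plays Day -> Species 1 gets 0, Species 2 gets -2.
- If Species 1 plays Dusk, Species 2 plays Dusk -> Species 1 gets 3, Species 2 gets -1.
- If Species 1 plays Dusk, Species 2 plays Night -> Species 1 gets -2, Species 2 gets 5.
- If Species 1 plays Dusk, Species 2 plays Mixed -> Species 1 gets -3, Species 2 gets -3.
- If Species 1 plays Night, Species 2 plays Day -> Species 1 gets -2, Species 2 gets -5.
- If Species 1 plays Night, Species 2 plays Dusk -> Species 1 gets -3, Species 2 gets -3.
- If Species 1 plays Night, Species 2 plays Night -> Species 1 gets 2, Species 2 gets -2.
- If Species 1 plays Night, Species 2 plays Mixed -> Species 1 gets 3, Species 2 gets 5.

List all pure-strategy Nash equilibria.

(Day, Day): Species 1 can switch to Dusk (-4 → 0). Not NE.
(Day, Dusk): Species 2 can switch to Night (0 → 2). Not NE.
(Day, Night): Species 1 can switch to Dusk (-4 → -2). Not NE.
(Day, Mixed): Species 1 can switch to Dusk (-5 → -3). Not NE.
(Dusk, Day): Species 2 can switch to Dusk (-2 → -1). Not NE.
(Dusk, Dusk): Species 1 can switch to Day (3 → 4). Not NE.
(Dusk, Night): Species 1 can switch to Night (-2 → 2). Not NE.
(Dusk, Mixed): Species 1 can switch to Night (-3 → 3). Not NE.
(Night, Day): Species 1 can switch to Dusk (-2 → 0). Not NE.
(Night, Dusk): Species 1 can switch to Day (-3 → 4). Not NE.
(Night, Mixed): Species 1 gets 3, best alternative -3; Species 2 gets 5, best alternative -2. No profitable deviation — NE.
(The remaining 1 profile has a profitable deviation by the same check.)

Pure NE: (Night, Mixed)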